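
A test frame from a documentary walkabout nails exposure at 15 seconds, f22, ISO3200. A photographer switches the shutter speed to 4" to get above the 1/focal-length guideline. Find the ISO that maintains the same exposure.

ISO 12800

Shutter speed: 15 → 8 → 4 — 2 stops faster (darker).
Need 2 stops brighter from the ISO: 3200 → 6400 → 12800.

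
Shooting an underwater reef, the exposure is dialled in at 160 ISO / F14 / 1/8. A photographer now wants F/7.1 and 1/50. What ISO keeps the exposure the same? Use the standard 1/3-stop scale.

Aperture: f/14 → f/13 → f/11 → f/10 → f/9 → f/8 → f/7.1 — 2 stops larger aperture (brighter).
Shutter speed: 1/8 → 1/10 → 1/13 → 1/15 → 1/20 → 1/25 → 1/30 → 1/40 → 1/50 — 2 2/3 stops faster (darker).
Net change so far: 2/3 stop darker. Offset with the ISO: 160 → 200 → 250.

ISO 250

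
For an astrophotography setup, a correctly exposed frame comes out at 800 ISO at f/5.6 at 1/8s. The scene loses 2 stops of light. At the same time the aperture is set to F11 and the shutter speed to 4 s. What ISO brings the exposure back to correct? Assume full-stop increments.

ISO 400

Scene light: 2 stops darker.
Aperture: f/5.6 → f/8 → f/11 — 2 stops narrower (darker).
Shutter speed: 1/8 → 1/4 → 1/2 → 1 → 2 → 4 — 5 stops slower (brighter).
Net so far: 1 stop brighter. ISO: 800 → 400.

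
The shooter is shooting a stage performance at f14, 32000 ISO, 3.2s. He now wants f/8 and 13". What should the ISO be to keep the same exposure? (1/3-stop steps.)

Aperture: f/14 → f/13 → f/11 → f/10 → f/9 → f/8 — 1 2/3 stops larger aperture (brighter).
Shutter speed: 3.2 → 4 → 5 → 6 → 8 → 10 → 13 — 2 stops longer (brighter).
Net change so far: 3 2/3 stops brighter. Offset with the ISO: 32000 → 25600 → 20000 → 16000 → 12800 → 10000 → 8000 → 6400 → 5000 → 4000 → 3200 → 2500.

ISO 2500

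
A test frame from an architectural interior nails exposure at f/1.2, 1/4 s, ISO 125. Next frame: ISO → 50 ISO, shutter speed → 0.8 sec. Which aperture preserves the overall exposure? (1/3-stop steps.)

f/1.4

ISO: 125 → 100 → 80 → 64 → 50 — 1 1/3 stops dropped (darker).
Shutter speed: 1/4 → 0.3 → 0.4 → 0.5 → 0.6 → 0.8 — 1 2/3 stops slower (brighter).
Net change so far: 1/3 stop brighter. Offset with the aperture: f/1.2 → f/1.4.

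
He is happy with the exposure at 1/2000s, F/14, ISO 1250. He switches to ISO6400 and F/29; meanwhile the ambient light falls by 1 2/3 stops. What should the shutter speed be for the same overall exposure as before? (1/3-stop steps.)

Scene light: 1 2/3 stops darker.
ISO: 1250 → 1600 → 2000 → 2500 → 3200 → 4000 → 5000 → 6400 — 2 1/3 stops raised (brighter).
Aperture: f/14 → f/16 → f/18 → f/20 → f/22 → f/25 → f/29 — 2 stops smaller aperture (darker).
Net so far: 1 1/3 stops darker. Shutter speed: 1/2000 → 1/1600 → 1/1250 → 1/1000 → 1/800.

1/800s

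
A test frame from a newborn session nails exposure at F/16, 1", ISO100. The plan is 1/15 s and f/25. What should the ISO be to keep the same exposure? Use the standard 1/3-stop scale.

ISO 4000

Shutter speed: 1 → 0.8 → 0.6 → 0.5 → 0.4 → 0.3 → 1/4 → 1/5 → 1/6 → 1/8 → 1/10 → 1/13 → 1/15 — 4 stops shorter (darker).
Aperture: f/16 → f/18 → f/20 → f/22 → f/25 — 1 1/3 stops smaller aperture (darker).
Net change so far: 5 1/3 stops darker. Offset with the ISO: 100 → 125 → 160 → 200 → 250 → 320 → 400 → 500 → 640 → 800 → 1000 → 1250 → 1600 → 2000 → 2500 → 3200 → 4000.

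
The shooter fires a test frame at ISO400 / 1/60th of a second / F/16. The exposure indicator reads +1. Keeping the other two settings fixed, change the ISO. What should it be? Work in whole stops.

Overexposed by 1 stop → need 1 stop darker.
ISO: 400 → 200.

ISO 200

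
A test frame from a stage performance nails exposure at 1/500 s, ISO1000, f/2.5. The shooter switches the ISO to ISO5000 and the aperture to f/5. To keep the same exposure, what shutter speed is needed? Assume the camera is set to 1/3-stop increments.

1/640s

ISO: 1000 → 1250 → 1600 → 2000 → 2500 → 3200 → 4000 → 5000 — 2 1/3 stops higher (brighter).
Aperture: f/2.5 → f/2.8 → f/3.2 → f/3.5 → f/4 → f/4.5 → f/5 — 2 stops smaller aperture (darker).
Net change so far: 1/3 stop brighter. Offset with the shutter speed: 1/500 → 1/640.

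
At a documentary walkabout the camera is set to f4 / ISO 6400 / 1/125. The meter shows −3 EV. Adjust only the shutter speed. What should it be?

1/15s

Underexposed by 3 stops → need 3 stops brighter.
Shutter speed: 1/125 → 1/60 → 1/30 → 1/15.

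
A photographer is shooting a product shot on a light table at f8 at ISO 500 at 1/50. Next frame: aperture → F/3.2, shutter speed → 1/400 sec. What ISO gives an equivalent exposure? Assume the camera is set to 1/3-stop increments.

ISO 640

Aperture: f/8 → f/7.1 → f/6.3 → f/5.6 → f/5 → f/4.5 → f/4 → f/3.5 → f/3.2 — 2 2/3 stops wider (brighter).
Shutter speed: 1/50 → 1/60 → 1/80 → 1/100 → 1/125 → 1/160 → 1/200 → 1/250 → 1/320 → 1/400 — 3 stops faster (darker).
Net change so far: 1/3 stop darker. Offset with the ISO: 500 → 640.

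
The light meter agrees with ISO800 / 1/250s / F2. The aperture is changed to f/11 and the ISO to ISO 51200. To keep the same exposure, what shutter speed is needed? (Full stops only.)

Aperture: f/2 → f/2.8 → f/4 → f/5.6 → f/8 → f/11 — 5 stops smaller aperture (darker).
ISO: 800 → 1600 → 3200 → 6400 → 12800 → 25600 → 51200 — 6 stops raised (brighter).
Net change so far: 1 stop brighter. Offset with the shutter speed: 1/250 → 1/500.

1/500s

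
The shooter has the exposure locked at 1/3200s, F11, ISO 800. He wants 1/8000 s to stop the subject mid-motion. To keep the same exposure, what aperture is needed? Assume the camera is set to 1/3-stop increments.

Shutter speed: 1/3200 → 1/4000 → 1/5000 → 1/6400 → 1/8000 — 1 1/3 stops faster (darker).
Need 1 1/3 stops brighter from the aperture: f/11 → f/10 → f/9 → f/8 → f/7.1.

f/7.1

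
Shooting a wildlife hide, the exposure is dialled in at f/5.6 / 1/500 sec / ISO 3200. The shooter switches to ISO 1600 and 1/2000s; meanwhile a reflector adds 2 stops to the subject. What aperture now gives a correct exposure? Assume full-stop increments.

Scene light: 2 stops brighter.
ISO: 3200 → 1600 — 1 stop lower (darker).
Shutter speed: 1/500 → 1/1000 → 1/2000 — 2 stops shorter (darker).
Net so far: 1 stop darker. Aperture: f/5.6 → f/4.

f/4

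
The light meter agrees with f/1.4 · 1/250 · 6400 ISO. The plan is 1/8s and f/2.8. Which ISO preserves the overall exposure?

ISO 800

Shutter speed: 1/250 → 1/125 → 1/60 → 1/30 → 1/15 → 1/8 — 5 stops slower (brighter).
Aperture: f/1.4 → f/2 → f/2.8 — 2 stops smaller aperture (darker).
Net change so far: 3 stops brighter. Offset with the ISO: 6400 → 3200 → 1600 → 800.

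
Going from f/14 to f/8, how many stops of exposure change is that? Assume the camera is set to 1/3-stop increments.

f/14 → f/13 → f/11 → f/10 → f/9 → f/8 — count the steps: 5 third-stops = 1 2/3 stops.

1 2/3 stops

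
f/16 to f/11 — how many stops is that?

1 stop

f/16 → f/11 — count the steps: 1 stop.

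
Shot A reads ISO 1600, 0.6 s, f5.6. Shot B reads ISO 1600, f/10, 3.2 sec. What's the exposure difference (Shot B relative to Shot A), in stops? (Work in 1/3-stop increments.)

Aperture: f/5.6 → f/6.3 → f/7.1 → f/8 → f/9 → f/10 — 1 2/3 stops stopped down (darker).
Shutter speed: 0.6 → 0.8 → 1 → 1.3 → 1.6 → 2 → 2.5 → 3.2 — 2 1/3 stops slower (brighter).
ISO: unchanged.
Net: −1 2/3 +2 1/3 = +2/3 stops.

2/3 stop brighter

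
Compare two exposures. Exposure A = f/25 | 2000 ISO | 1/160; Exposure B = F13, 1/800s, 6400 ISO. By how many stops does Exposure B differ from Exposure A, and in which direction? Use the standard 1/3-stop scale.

1 1/3 stops brighter

Aperture: f/25 → f/22 → f/20 → f/18 → f/16 → f/14 → f/13 — 2 stops wider (brighter).
Shutter speed: 1/160 → 1/200 → 1/250 → 1/320 → 1/400 → 1/500 → 1/640 → 1/800 — 2 1/3 stops faster (darker).
ISO: 2000 → 2500 → 3200 → 4000 → 5000 → 6400 — 1 2/3 stops higher (brighter).
Net: +2 −2 1/3 +1 2/3 = +1 1/3 stops.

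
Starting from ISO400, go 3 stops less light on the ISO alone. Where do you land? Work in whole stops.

ISO: 400 → 200 → 100 → 50 — 3 stops lower (darker).

ISO 50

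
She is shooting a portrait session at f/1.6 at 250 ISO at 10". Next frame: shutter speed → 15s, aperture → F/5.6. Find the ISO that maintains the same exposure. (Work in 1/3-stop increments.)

ISO 2000

Shutter speed: 10 → 13 → 15 — 2/3 stop slower (brighter).
Aperture: f/1.6 → f/1.8 → f/2 → f/2.2 → f/2.5 → f/2.8 → f/3.2 → f/3.5 → f/4 → f/4.5 → f/5 → f/5.6 — 3 2/3 stops stopped down (darker).
Net change so far: 3 stops darker. Offset with the ISO: 250 → 320 → 400 → 500 → 640 → 800 → 1000 → 1250 → 1600 → 2000.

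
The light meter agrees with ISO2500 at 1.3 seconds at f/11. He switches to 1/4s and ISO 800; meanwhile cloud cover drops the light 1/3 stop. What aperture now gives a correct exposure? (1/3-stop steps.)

Scene light: 1/3 stop darker.
Shutter speed: 1.3 → 1 → 0.8 → 0.6 → 0.5 → 0.4 → 0.3 → 1/4 — 2 1/3 stops faster (darker).
ISO: 2500 → 2000 → 1600 → 1250 → 1000 → 800 — 1 2/3 stops lower (darker).
Net so far: 4 1/3 stops darker. Aperture: f/11 → f/10 → f/9 → f/8 → f/7.1 → f/6.3 → f/5.6 → f/5 → f/4.5 → f/4 → f/3.5 → f/3.2 → f/2.8 → f/2.5.

f/2.5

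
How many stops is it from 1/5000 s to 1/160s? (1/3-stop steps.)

1/5000 → 1/4000 → 1/3200 → 1/2500 → 1/2000 → 1/1600 → 1/1250 → 1/1000 → 1/800 → 1/640 → 1/500 → 1/400 → 1/320 → 1/250 → 1/200 → 1/160 — count the steps: 15 third-stops = 5 stops.

5 stops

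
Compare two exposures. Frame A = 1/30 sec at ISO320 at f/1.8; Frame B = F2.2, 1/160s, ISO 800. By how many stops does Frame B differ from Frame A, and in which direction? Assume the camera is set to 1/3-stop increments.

1 2/3 stops darker

Aperture: f/1.8 → f/2 → f/2.2 — 2/3 stop narrower (darker).
Shutter speed: 1/30 → 1/40 → 1/50 → 1/60 → 1/80 → 1/100 → 1/125 → 1/160 — 2 1/3 stops shorter (darker).
ISO: 320 → 400 → 500 → 640 → 800 — 1 1/3 stops raised (brighter).
Net: −2/3 −2 1/3 +1 1/3 = −1 2/3 stops.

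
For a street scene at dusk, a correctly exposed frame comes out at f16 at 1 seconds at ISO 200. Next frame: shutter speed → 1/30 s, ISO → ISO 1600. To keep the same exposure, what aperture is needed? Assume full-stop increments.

Shutter speed: 1 → 1/2 → 1/4 → 1/8 → 1/15 → 1/30 — 5 stops shorter (darker).
ISO: 200 → 400 → 800 → 1600 — 3 stops raised (brighter).
Net change so far: 2 stops darker. Offset with the aperture: f/16 → f/11 → f/8.

f/8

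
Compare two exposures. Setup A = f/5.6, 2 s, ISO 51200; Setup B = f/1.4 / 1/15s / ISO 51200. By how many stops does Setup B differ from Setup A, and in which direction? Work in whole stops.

Aperture: f/5.6 → f/4 → f/2.8 → f/2 → f/1.4 — 4 stops wider (brighter).
Shutter speed: 2 → 1 → 1/2 → 1/4 → 1/8 → 1/15 — 5 stops shorter (darker).
ISO: unchanged.
Net: +4 −5 = −1 stop.

1 stop darker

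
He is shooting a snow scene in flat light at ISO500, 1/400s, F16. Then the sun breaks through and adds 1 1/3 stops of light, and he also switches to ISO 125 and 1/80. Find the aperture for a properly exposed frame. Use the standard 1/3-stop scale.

f/29

Scene light: 1 1/3 stops brighter.
ISO: 500 → 400 → 320 → 250 → 200 → 160 → 125 — 2 stops dropped (darker).
Shutter speed: 1/400 → 1/320 → 1/250 → 1/200 → 1/160 → 1/125 → 1/100 → 1/80 — 2 1/3 stops longer (brighter).
Net so far: 1 2/3 stops brighter. Aperture: f/16 → f/18 → f/20 → f/22 → f/25 → f/29.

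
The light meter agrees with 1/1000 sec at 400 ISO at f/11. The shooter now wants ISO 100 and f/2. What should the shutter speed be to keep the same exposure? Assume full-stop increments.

1/8000s

ISO: 400 → 200 → 100 — 2 stops dropped (darker).
Aperture: f/11 → f/8 → f/5.6 → f/4 → f/2.8 → f/2 — 5 stops wider (brighter).
Net change so far: 3 stops brighter. Offset with the shutter speed: 1/1000 → 1/2000 → 1/4000 → 1/8000.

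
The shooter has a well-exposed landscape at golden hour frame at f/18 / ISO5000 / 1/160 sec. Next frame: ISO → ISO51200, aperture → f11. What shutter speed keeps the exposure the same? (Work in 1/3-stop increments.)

ISO: 5000 → 6400 → 8000 → 10000 → 12800 → 16000 → 20000 → 25600 → 32000 → 40000 → 51200 — 3 1/3 stops raised (brighter).
Aperture: f/18 → f/16 → f/14 → f/13 → f/11 — 1 1/3 stops wider (brighter).
Net change so far: 4 2/3 stops brighter. Offset with the shutter speed: 1/160 → 1/200 → 1/250 → 1/320 → 1/400 → 1/500 → 1/640 → 1/800 → 1/1000 → 1/1250 → 1/1600 → 1/2000 → 1/2500 → 1/3200 → 1/4000.

1/4000s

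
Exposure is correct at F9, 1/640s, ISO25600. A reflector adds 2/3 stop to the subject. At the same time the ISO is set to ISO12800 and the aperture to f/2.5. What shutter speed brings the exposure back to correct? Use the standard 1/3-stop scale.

1/6400s

Scene light: 2/3 stop brighter.
ISO: 25600 → 20000 → 16000 → 12800 — 1 stop dropped (darker).
Aperture: f/9 → f/8 → f/7.1 → f/6.3 → f/5.6 → f/5 → f/4.5 → f/4 → f/3.5 → f/3.2 → f/2.8 → f/2.5 — 3 2/3 stops wider (brighter).
Net so far: 3 1/3 stops brighter. Shutter speed: 1/640 → 1/800 → 1/1000 → 1/1250 → 1/1600 → 1/2000 → 1/2500 → 1/3200 → 1/4000 → 1/5000 → 1/6400.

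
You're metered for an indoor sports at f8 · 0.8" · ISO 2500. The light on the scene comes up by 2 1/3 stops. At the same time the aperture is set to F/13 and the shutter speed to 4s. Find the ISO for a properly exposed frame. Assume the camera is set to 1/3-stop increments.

ISO 250

Scene light: 2 1/3 stops brighter.
Aperture: f/8 → f/9 → f/10 → f/11 → f/13 — 1 1/3 stops smaller aperture (darker).
Shutter speed: 0.8 → 1 → 1.3 → 1.6 → 2 → 2.5 → 3.2 → 4 — 2 1/3 stops slower (brighter).
Net so far: 3 1/3 stops brighter. ISO: 2500 → 2000 → 1600 → 1250 → 1000 → 800 → 640 → 500 → 400 → 320 → 250.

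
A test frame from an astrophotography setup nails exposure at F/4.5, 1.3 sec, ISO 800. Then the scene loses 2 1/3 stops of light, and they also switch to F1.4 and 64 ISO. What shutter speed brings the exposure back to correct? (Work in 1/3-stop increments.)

Scene light: 2 1/3 stops darker.
Aperture: f/4.5 → f/4 → f/3.5 → f/3.2 → f/2.8 → f/2.5 → f/2.2 → f/2 → f/1.8 → f/1.6 → f/1.4 — 3 1/3 stops wider (brighter).
ISO: 800 → 640 → 500 → 400 → 320 → 250 → 200 → 160 → 125 → 100 → 80 → 64 — 3 2/3 stops lower (darker).
Net so far: 2 2/3 stops darker. Shutter speed: 1.3 → 1.6 → 2 → 2.5 → 3.2 → 4 → 5 → 6 → 8.

8 s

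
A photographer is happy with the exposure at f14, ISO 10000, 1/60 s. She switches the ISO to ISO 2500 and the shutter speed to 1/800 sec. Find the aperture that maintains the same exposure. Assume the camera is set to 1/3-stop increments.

f/2

ISO: 10000 → 8000 → 6400 → 5000 → 4000 → 3200 → 2500 — 2 stops lower (darker).
Shutter speed: 1/60 → 1/80 → 1/100 → 1/125 → 1/160 → 1/200 → 1/250 → 1/320 → 1/400 → 1/500 → 1/640 → 1/800 — 3 2/3 stops shorter (darker).
Net change so far: 5 2/3 stops darker. Offset with the aperture: f/14 → f/13 → f/11 → f/10 → f/9 → f/8 → f/7.1 → f/6.3 → f/5.6 → f/5 → f/4.5 → f/4 → f/3.5 → f/3.2 → f/2.8 → f/2.5 → f/2.2 → f/2.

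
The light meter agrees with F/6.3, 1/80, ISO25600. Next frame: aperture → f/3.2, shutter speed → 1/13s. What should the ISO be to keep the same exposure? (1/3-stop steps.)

ISO 1000

Aperture: f/6.3 → f/5.6 → f/5 → f/4.5 → f/4 → f/3.5 → f/3.2 — 2 stops wider (brighter).
Shutter speed: 1/80 → 1/60 → 1/50 → 1/40 → 1/30 → 1/25 → 1/20 → 1/15 → 1/13 — 2 2/3 stops longer (brighter).
Net change so far: 4 2/3 stops brighter. Offset with the ISO: 25600 → 20000 → 16000 → 12800 → 10000 → 8000 → 6400 → 5000 → 4000 → 3200 → 2500 → 2000 → 1600 → 1250 → 1000.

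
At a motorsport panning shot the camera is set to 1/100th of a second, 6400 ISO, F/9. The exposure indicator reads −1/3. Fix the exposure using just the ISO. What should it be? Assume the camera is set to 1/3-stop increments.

Underexposed by 1/3 stop → need 1/3 stop brighter.
ISO: 6400 → 8000.

ISO 8000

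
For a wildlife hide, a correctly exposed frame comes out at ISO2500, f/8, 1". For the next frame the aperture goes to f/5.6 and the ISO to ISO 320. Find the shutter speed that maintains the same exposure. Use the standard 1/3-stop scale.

4 s

Aperture: f/8 → f/7.1 → f/6.3 → f/5.6 — 1 stop opened up (brighter).
ISO: 2500 → 2000 → 1600 → 1250 → 1000 → 800 → 640 → 500 → 400 → 320 — 3 stops lower (darker).
Net change so far: 2 stops darker. Offset with the shutter speed: 1 → 1.3 → 1.6 → 2 → 2.5 → 3.2 → 4.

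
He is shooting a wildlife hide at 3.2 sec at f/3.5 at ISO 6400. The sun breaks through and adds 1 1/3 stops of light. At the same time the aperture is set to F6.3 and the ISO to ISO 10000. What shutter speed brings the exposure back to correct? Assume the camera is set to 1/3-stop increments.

2.5 s

Scene light: 1 1/3 stops brighter.
Aperture: f/3.5 → f/4 → f/4.5 → f/5 → f/5.6 → f/6.3 — 1 2/3 stops stopped down (darker).
ISO: 6400 → 8000 → 10000 — 2/3 stop higher (brighter).
Net so far: 1/3 stop brighter. Shutter speed: 3.2 → 2.5.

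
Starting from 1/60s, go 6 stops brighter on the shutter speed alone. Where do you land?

Shutter speed: 1/60 → 1/30 → 1/15 → 1/8 → 1/4 → 1/2 → 1 — 6 stops longer (brighter).

1 s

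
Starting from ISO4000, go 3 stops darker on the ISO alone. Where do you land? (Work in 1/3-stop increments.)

ISO: 4000 → 3200 → 2500 → 2000 → 1600 → 1250 → 1000 → 800 → 640 → 500 — 3 stops dropped (darker).

ISO 500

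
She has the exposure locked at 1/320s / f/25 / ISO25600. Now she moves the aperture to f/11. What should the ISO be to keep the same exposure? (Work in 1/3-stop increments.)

Aperture: f/25 → f/22 → f/20 → f/18 → f/16 → f/14 → f/13 → f/11 — 2 1/3 stops larger aperture (brighter).
Need 2 1/3 stops darker from the ISO: 25600 → 20000 → 16000 → 12800 → 10000 → 8000 → 6400 → 5000.

ISO 5000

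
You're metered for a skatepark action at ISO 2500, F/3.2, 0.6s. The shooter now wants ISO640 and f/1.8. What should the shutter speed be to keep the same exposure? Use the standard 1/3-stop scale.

0.8 s

ISO: 2500 → 2000 → 1600 → 1250 → 1000 → 800 → 640 — 2 stops dropped (darker).
Aperture: f/3.2 → f/2.8 → f/2.5 → f/2.2 → f/2 → f/1.8 — 1 2/3 stops wider (brighter).
Net change so far: 1/3 stop darker. Offset with the shutter speed: 0.6 → 0.8.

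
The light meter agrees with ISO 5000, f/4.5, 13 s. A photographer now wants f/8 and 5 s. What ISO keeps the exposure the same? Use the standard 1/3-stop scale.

ISO 40000

Aperture: f/4.5 → f/5 → f/5.6 → f/6.3 → f/7.1 → f/8 — 1 2/3 stops smaller aperture (darker).
Shutter speed: 13 → 10 → 8 → 6 → 5 — 1 1/3 stops faster (darker).
Net change so far: 3 stops darker. Offset with the ISO: 5000 → 6400 → 8000 → 10000 → 12800 → 16000 → 20000 → 25600 → 32000 → 40000.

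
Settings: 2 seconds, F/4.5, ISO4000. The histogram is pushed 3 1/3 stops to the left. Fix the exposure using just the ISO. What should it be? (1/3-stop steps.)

Underexposed by 3 1/3 stops → need 3 1/3 stops brighter.
ISO: 4000 → 5000 → 6400 → 8000 → 10000 → 12800 → 16000 → 20000 → 25600 → 32000 → 40000.

ISO 40000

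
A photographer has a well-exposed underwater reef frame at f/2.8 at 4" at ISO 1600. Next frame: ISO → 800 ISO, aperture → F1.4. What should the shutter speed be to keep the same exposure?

ISO: 1600 → 800 — 1 stop dropped (darker).
Aperture: f/2.8 → f/2 → f/1.4 — 2 stops wider (brighter).
Net change so far: 1 stop brighter. Offset with the shutter speed: 4 → 2.

2 s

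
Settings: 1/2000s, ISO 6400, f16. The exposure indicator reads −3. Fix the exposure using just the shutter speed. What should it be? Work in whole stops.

1/250s

Underexposed by 3 stops → need 3 stops brighter.
Shutter speed: 1/2000 → 1/1000 → 1/500 → 1/250.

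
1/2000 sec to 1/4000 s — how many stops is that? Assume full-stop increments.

1/2000 → 1/4000 — count the steps: 1 stop.

1 stop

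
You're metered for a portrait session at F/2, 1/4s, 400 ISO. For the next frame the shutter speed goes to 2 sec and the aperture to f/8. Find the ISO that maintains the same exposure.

Shutter speed: 1/4 → 1/2 → 1 → 2 — 3 stops slower (brighter).
Aperture: f/2 → f/2.8 → f/4 → f/5.6 → f/8 — 4 stops narrower (darker).
Net change so far: 1 stop darker. Offset with the ISO: 400 → 800.

ISO 800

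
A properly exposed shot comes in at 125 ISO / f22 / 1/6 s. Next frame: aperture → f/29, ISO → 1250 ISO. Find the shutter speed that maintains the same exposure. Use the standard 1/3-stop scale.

Aperture: f/22 → f/25 → f/29 — 2/3 stop stopped down (darker).
ISO: 125 → 160 → 200 → 250 → 320 → 400 → 500 → 640 → 800 → 1000 → 1250 — 3 1/3 stops raised (brighter).
Net change so far: 2 2/3 stops brighter. Offset with the shutter speed: 1/6 → 1/8 → 1/10 → 1/13 → 1/15 → 1/20 → 1/25 → 1/30 → 1/40.

1/40s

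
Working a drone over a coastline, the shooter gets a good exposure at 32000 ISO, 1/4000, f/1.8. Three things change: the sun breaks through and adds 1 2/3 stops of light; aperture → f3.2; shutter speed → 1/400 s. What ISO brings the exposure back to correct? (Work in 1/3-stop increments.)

ISO 3200

Scene light: 1 2/3 stops brighter.
Aperture: f/1.8 → f/2 → f/2.2 → f/2.5 → f/2.8 → f/3.2 — 1 2/3 stops narrower (darker).
Shutter speed: 1/4000 → 1/3200 → 1/2500 → 1/2000 → 1/1600 → 1/1250 → 1/1000 → 1/800 → 1/640 → 1/500 → 1/400 — 3 1/3 stops slower (brighter).
Net so far: 3 1/3 stops brighter. ISO: 32000 → 25600 → 20000 → 16000 → 12800 → 10000 → 8000 → 6400 → 5000 → 4000 → 3200.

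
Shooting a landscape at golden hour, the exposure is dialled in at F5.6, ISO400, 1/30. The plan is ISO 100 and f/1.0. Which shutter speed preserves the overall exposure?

1/250s

ISO: 400 → 200 → 100 — 2 stops dropped (darker).
Aperture: f/5.6 → f/4 → f/2.8 → f/2 → f/1.4 → f/1.0 — 5 stops wider (brighter).
Net change so far: 3 stops brighter. Offset with the shutter speed: 1/30 → 1/60 → 1/125 → 1/250.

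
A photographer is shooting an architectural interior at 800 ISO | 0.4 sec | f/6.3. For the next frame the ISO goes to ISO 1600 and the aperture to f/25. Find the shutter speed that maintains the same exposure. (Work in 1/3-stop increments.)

3.2 s

ISO: 800 → 1000 → 1250 → 1600 — 1 stop raised (brighter).
Aperture: f/6.3 → f/7.1 → f/8 → f/9 → f/10 → f/11 → f/13 → f/14 → f/16 → f/18 → f/20 → f/22 → f/25 — 4 stops stopped down (darker).
Net change so far: 3 stops darker. Offset with the shutter speed: 0.4 → 0.5 → 0.6 → 0.8 → 1 → 1.3 → 1.6 → 2 → 2.5 → 3.2.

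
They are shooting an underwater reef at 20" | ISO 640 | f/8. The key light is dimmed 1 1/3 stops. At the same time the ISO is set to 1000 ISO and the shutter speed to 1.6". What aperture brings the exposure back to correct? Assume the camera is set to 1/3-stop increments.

f/1.8

Scene light: 1 1/3 stops darker.
ISO: 640 → 800 → 1000 — 2/3 stop higher (brighter).
Shutter speed: 20 → 15 → 13 → 10 → 8 → 6 → 5 → 4 → 3.2 → 2.5 → 2 → 1.6 — 3 2/3 stops shorter (darker).
Net so far: 4 1/3 stops darker. Aperture: f/8 → f/7.1 → f/6.3 → f/5.6 → f/5 → f/4.5 → f/4 → f/3.5 → f/3.2 → f/2.8 → f/2.5 → f/2.2 → f/2 → f/1.8.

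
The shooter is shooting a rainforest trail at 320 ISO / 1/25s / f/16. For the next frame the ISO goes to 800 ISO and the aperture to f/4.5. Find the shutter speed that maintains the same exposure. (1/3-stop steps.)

ISO: 320 → 400 → 500 → 640 → 800 — 1 1/3 stops raised (brighter).
Aperture: f/16 → f/14 → f/13 → f/11 → f/10 → f/9 → f/8 → f/7.1 → f/6.3 → f/5.6 → f/5 → f/4.5 — 3 2/3 stops larger aperture (brighter).
Net change so far: 5 stops brighter. Offset with the shutter speed: 1/25 → 1/30 → 1/40 → 1/50 → 1/60 → 1/80 → 1/100 → 1/125 → 1/160 → 1/200 → 1/250 → 1/320 → 1/400 → 1/500 → 1/640 → 1/800.

1/800s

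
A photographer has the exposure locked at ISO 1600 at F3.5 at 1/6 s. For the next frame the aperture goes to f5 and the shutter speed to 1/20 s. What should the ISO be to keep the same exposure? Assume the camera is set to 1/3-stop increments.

ISO 10000

Aperture: f/3.5 → f/4 → f/4.5 → f/5 — 1 stop smaller aperture (darker).
Shutter speed: 1/6 → 1/8 → 1/10 → 1/13 → 1/15 → 1/20 — 1 2/3 stops shorter (darker).
Net change so far: 2 2/3 stops darker. Offset with the ISO: 1600 → 2000 → 2500 → 3200 → 4000 → 5000 → 6400 → 8000 → 10000.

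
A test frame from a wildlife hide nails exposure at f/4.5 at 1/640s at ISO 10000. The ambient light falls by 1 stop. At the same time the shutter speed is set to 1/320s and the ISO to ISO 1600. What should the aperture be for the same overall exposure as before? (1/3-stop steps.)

Scene light: 1 stop darker.
Shutter speed: 1/640 → 1/500 → 1/400 → 1/320 — 1 stop longer (brighter).
ISO: 10000 → 8000 → 6400 → 5000 → 4000 → 3200 → 2500 → 2000 → 1600 — 2 2/3 stops dropped (darker).
Net so far: 2 2/3 stops darker. Aperture: f/4.5 → f/4 → f/3.5 → f/3.2 → f/2.8 → f/2.5 → f/2.2 → f/2 → f/1.8.

f/1.8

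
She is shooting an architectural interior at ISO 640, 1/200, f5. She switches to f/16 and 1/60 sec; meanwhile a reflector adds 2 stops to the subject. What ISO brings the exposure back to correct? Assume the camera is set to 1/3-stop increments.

Scene light: 2 stops brighter.
Aperture: f/5 → f/5.6 → f/6.3 → f/7.1 → f/8 → f/9 → f/10 → f/11 → f/13 → f/14 → f/16 — 3 1/3 stops smaller aperture (darker).
Shutter speed: 1/200 → 1/160 → 1/125 → 1/100 → 1/80 → 1/60 — 1 2/3 stops longer (brighter).
Net so far: 1/3 stop brighter. ISO: 640 → 500.

ISO 500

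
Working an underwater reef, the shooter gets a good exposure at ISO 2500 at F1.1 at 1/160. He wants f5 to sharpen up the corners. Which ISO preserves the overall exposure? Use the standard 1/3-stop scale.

ISO 51200

Aperture: f/1.1 → f/1.2 → f/1.4 → f/1.6 → f/1.8 → f/2 → f/2.2 → f/2.5 → f/2.8 → f/3.2 → f/3.5 → f/4 → f/4.5 → f/5 — 4 1/3 stops smaller aperture (darker).
Need 4 1/3 stops brighter from the ISO: 2500 → 3200 → 4000 → 5000 → 6400 → 8000 → 10000 → 12800 → 16000 → 20000 → 25600 → 32000 → 40000 → 51200.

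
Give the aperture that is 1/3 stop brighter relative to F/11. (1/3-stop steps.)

Aperture: f/11 → f/10 — 1/3 stop wider (brighter).

f/10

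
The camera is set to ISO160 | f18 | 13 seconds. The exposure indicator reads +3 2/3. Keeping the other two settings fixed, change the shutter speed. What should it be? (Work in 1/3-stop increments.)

Overexposed by 3 2/3 stops → need 3 2/3 stops darker.
Shutter speed: 13 → 10 → 8 → 6 → 5 → 4 → 3.2 → 2.5 → 2 → 1.6 → 1.3 → 1.

1 s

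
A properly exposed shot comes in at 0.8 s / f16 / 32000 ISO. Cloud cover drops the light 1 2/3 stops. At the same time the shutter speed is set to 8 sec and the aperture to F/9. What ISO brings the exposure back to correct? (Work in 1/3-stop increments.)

ISO 3200

Scene light: 1 2/3 stops darker.
Shutter speed: 0.8 → 1 → 1.3 → 1.6 → 2 → 2.5 → 3.2 → 4 → 5 → 6 → 8 — 3 1/3 stops slower (brighter).
Aperture: f/16 → f/14 → f/13 → f/11 → f/10 → f/9 — 1 2/3 stops wider (brighter).
Net so far: 3 1/3 stops brighter. ISO: 32000 → 25600 → 20000 → 16000 → 12800 → 10000 → 8000 → 6400 → 5000 → 4000 → 3200.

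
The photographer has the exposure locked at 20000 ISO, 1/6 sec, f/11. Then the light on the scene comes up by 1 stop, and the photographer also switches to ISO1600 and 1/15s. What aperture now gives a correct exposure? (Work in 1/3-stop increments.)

f/2.8

Scene light: 1 stop brighter.
ISO: 20000 → 16000 → 12800 → 10000 → 8000 → 6400 → 5000 → 4000 → 3200 → 2500 → 2000 → 1600 — 3 2/3 stops dropped (darker).
Shutter speed: 1/6 → 1/8 → 1/10 → 1/13 → 1/15 — 1 1/3 stops faster (darker).
Net so far: 4 stops darker. Aperture: f/11 → f/10 → f/9 → f/8 → f/7.1 → f/6.3 → f/5.6 → f/5 → f/4.5 → f/4 → f/3.5 → f/3.2 → f/2.8.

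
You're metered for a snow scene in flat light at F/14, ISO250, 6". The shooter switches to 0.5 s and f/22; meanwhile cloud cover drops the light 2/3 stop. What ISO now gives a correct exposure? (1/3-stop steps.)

ISO 12800

Scene light: 2/3 stop darker.
Shutter speed: 6 → 5 → 4 → 3.2 → 2.5 → 2 → 1.6 → 1.3 → 1 → 0.8 → 0.6 → 0.5 — 3 2/3 stops shorter (darker).
Aperture: f/14 → f/16 → f/18 → f/20 → f/22 — 1 1/3 stops narrower (darker).
Net so far: 5 2/3 stops darker. ISO: 250 → 320 → 400 → 500 → 640 → 800 → 1000 → 1250 → 1600 → 2000 → 2500 → 3200 → 4000 → 5000 → 6400 → 8000 → 10000 → 12800.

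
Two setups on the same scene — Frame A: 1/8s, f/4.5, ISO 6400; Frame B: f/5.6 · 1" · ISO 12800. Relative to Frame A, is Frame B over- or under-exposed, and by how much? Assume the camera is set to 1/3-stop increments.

3 1/3 stops brighter

Aperture: f/4.5 → f/5 → f/5.6 — 2/3 stop stopped down (darker).
Shutter speed: 1/8 → 1/6 → 1/5 → 1/4 → 0.3 → 0.4 → 0.5 → 0.6 → 0.8 → 1 — 3 stops slower (brighter).
ISO: 6400 → 8000 → 10000 → 12800 — 1 stop raised (brighter).
Net: −2/3 +3 +1 = +3 1/3 stops.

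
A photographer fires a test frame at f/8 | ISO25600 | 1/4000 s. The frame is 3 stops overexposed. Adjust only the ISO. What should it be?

ISO 3200

Overexposed by 3 stops → need 3 stops darker.
ISO: 25600 → 12800 → 6400 → 3200.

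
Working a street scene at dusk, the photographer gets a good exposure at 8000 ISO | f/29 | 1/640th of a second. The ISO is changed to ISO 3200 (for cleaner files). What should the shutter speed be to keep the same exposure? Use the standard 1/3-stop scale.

ISO: 8000 → 6400 → 5000 → 4000 → 3200 — 1 1/3 stops dropped (darker).
Need 1 1/3 stops brighter from the shutter speed: 1/640 → 1/500 → 1/400 → 1/320 → 1/250.

1/250s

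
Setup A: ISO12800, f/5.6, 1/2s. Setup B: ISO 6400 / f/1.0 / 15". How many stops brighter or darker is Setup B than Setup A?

Aperture: f/5.6 → f/4 → f/2.8 → f/2 → f/1.4 → f/1.0 — 5 stops opened up (brighter).
Shutter speed: 1/2 → 1 → 2 → 4 → 8 → 15 — 5 stops longer (brighter).
ISO: 12800 → 6400 — 1 stop dropped (darker).
Net: +5 +5 −1 = +9 stops.

9 stops brighter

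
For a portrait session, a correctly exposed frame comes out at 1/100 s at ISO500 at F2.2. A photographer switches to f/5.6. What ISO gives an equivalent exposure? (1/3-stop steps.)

ISO 3200

Aperture: f/2.2 → f/2.5 → f/2.8 → f/3.2 → f/3.5 → f/4 → f/4.5 → f/5 → f/5.6 — 2 2/3 stops stopped down (darker).
Need 2 2/3 stops brighter from the ISO: 500 → 640 → 800 → 1000 → 1250 → 1600 → 2000 → 2500 → 3200.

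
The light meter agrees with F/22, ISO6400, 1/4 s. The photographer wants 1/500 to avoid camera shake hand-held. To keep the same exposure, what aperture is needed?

f/2

Shutter speed: 1/4 → 1/8 → 1/15 → 1/30 → 1/60 → 1/125 → 1/250 → 1/500 — 7 stops shorter (darker).
Need 7 stops brighter from the aperture: f/22 → f/16 → f/11 → f/8 → f/5.6 → f/4 → f/2.8 → f/2.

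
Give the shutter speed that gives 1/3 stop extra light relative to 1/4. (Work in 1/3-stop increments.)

0.3 s

Shutter speed: 1/4 → 0.3 — 1/3 stop slower (brighter).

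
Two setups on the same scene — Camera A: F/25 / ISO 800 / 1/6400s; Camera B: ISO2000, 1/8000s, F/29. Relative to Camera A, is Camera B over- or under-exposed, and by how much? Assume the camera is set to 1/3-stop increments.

2/3 stop brighter

Aperture: f/25 → f/29 — 1/3 stop smaller aperture (darker).
Shutter speed: 1/6400 → 1/8000 — 1/3 stop shorter (darker).
ISO: 800 → 1000 → 1250 → 1600 → 2000 — 1 1/3 stops raised (brighter).
Net: −1/3 −1/3 +1 1/3 = +2/3 stops.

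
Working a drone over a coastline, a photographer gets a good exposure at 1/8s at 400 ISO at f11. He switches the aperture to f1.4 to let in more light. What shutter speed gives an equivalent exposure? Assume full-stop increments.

Aperture: f/11 → f/8 → f/5.6 → f/4 → f/2.8 → f/2 → f/1.4 — 6 stops wider (brighter).
Need 6 stops darker from the shutter speed: 1/8 → 1/15 → 1/30 → 1/60 → 1/125 → 1/250 → 1/500.

1/500s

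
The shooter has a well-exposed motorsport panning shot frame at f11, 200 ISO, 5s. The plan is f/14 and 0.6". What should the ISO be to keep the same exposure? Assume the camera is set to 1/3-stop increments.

Aperture: f/11 → f/13 → f/14 — 2/3 stop narrower (darker).
Shutter speed: 5 → 4 → 3.2 → 2.5 → 2 → 1.6 → 1.3 → 1 → 0.8 → 0.6 — 3 stops faster (darker).
Net change so far: 3 2/3 stops darker. Offset with the ISO: 200 → 250 → 320 → 400 → 500 → 640 → 800 → 1000 → 1250 → 1600 → 2000 → 2500.

ISO 2500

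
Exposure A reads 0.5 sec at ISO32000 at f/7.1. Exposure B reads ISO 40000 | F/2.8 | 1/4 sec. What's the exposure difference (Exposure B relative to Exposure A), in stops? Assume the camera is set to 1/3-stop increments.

Aperture: f/7.1 → f/6.3 → f/5.6 → f/5 → f/4.5 → f/4 → f/3.5 → f/3.2 → f/2.8 — 2 2/3 stops opened up (brighter).
Shutter speed: 0.5 → 0.4 → 0.3 → 1/4 — 1 stop faster (darker).
ISO: 32000 → 40000 — 1/3 stop raised (brighter).
Net: +2 2/3 −1 +1/3 = +2 stops.

2 stops brighter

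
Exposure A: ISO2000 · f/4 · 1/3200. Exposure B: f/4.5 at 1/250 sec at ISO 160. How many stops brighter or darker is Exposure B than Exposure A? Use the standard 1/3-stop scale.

1/3 stop darker

Aperture: f/4 → f/4.5 — 1/3 stop narrower (darker).
Shutter speed: 1/3200 → 1/2500 → 1/2000 → 1/1600 → 1/1250 → 1/1000 → 1/800 → 1/640 → 1/500 → 1/400 → 1/320 → 1/250 — 3 2/3 stops slower (brighter).
ISO: 2000 → 1600 → 1250 → 1000 → 800 → 640 → 500 → 400 → 320 → 250 → 200 → 160 — 3 2/3 stops dropped (darker).
Net: −1/3 +3 2/3 −3 2/3 = −1/3 stops.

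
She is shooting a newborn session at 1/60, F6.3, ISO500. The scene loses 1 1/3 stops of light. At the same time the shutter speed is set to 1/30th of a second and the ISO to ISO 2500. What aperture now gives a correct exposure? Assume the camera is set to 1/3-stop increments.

Scene light: 1 1/3 stops darker.
Shutter speed: 1/60 → 1/50 → 1/40 → 1/30 — 1 stop slower (brighter).
ISO: 500 → 640 → 800 → 1000 → 1250 → 1600 → 2000 → 2500 — 2 1/3 stops higher (brighter).
Net so far: 2 stops brighter. Aperture: f/6.3 → f/7.1 → f/8 → f/9 → f/10 → f/11 → f/13.

f/13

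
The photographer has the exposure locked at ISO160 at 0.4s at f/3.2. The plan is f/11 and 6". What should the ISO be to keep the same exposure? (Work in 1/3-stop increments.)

Aperture: f/3.2 → f/3.5 → f/4 → f/4.5 → f/5 → f/5.6 → f/6.3 → f/7.1 → f/8 → f/9 → f/10 → f/11 — 3 2/3 stops narrower (darker).
Shutter speed: 0.4 → 0.5 → 0.6 → 0.8 → 1 → 1.3 → 1.6 → 2 → 2.5 → 3.2 → 4 → 5 → 6 — 4 stops slower (brighter).
Net change so far: 1/3 stop brighter. Offset with the ISO: 160 → 125.

ISO 125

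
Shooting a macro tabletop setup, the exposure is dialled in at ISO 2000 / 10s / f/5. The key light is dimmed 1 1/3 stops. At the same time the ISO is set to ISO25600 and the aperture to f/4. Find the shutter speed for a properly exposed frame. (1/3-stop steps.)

Scene light: 1 1/3 stops darker.
ISO: 2000 → 2500 → 3200 → 4000 → 5000 → 6400 → 8000 → 10000 → 12800 → 16000 → 20000 → 25600 — 3 2/3 stops raised (brighter).
Aperture: f/5 → f/4.5 → f/4 — 2/3 stop opened up (brighter).
Net so far: 3 stops brighter. Shutter speed: 10 → 8 → 6 → 5 → 4 → 3.2 → 2.5 → 2 → 1.6 → 1.3.

1.3 s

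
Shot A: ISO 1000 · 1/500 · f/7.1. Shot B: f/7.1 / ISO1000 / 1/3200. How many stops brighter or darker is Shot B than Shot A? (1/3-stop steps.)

Aperture: unchanged.
Shutter speed: 1/500 → 1/640 → 1/800 → 1/1000 → 1/1250 → 1/1600 → 1/2000 → 1/2500 → 1/3200 — 2 2/3 stops shorter (darker).
ISO: unchanged.
Net: −2 2/3 = −2 2/3 stops.

2 2/3 stops darker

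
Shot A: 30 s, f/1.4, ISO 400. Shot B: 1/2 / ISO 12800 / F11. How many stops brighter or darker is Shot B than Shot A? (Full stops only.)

Aperture: f/1.4 → f/2 → f/2.8 → f/4 → f/5.6 → f/8 → f/11 — 6 stops smaller aperture (darker).
Shutter speed: 30 → 15 → 8 → 4 → 2 → 1 → 1/2 — 6 stops shorter (darker).
ISO: 400 → 800 → 1600 → 3200 → 6400 → 12800 — 5 stops raised (brighter).
Net: −6 −6 +5 = −7 stops.

7 stops darker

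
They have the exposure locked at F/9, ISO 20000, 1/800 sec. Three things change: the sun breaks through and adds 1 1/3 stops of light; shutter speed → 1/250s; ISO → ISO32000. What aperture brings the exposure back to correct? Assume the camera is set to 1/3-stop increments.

Scene light: 1 1/3 stops brighter.
Shutter speed: 1/800 → 1/640 → 1/500 → 1/400 → 1/320 → 1/250 — 1 2/3 stops longer (brighter).
ISO: 20000 → 25600 → 32000 — 2/3 stop higher (brighter).
Net so far: 3 2/3 stops brighter. Aperture: f/9 → f/10 → f/11 → f/13 → f/14 → f/16 → f/18 → f/20 → f/22 → f/25 → f/29 → f/32.

f/32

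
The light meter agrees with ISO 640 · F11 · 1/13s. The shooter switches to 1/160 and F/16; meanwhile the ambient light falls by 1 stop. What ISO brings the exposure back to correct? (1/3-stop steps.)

Scene light: 1 stop darker.
Shutter speed: 1/13 → 1/15 → 1/20 → 1/25 → 1/30 → 1/40 → 1/50 → 1/60 → 1/80 → 1/100 → 1/125 → 1/160 — 3 2/3 stops faster (darker).
Aperture: f/11 → f/13 → f/14 → f/16 — 1 stop narrower (darker).
Net so far: 5 2/3 stops darker. ISO: 640 → 800 → 1000 → 1250 → 1600 → 2000 → 2500 → 3200 → 4000 → 5000 → 6400 → 8000 → 10000 → 12800 → 16000 → 20000 → 25600 → 32000.

ISO 32000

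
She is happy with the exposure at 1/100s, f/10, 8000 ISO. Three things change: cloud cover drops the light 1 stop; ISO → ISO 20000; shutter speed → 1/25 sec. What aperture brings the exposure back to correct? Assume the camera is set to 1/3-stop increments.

Scene light: 1 stop darker.
ISO: 8000 → 10000 → 12800 → 16000 → 20000 — 1 1/3 stops higher (brighter).
Shutter speed: 1/100 → 1/80 → 1/60 → 1/50 → 1/40 → 1/30 → 1/25 — 2 stops longer (brighter).
Net so far: 2 1/3 stops brighter. Aperture: f/10 → f/11 → f/13 → f/14 → f/16 → f/18 → f/20 → f/22.

f/22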